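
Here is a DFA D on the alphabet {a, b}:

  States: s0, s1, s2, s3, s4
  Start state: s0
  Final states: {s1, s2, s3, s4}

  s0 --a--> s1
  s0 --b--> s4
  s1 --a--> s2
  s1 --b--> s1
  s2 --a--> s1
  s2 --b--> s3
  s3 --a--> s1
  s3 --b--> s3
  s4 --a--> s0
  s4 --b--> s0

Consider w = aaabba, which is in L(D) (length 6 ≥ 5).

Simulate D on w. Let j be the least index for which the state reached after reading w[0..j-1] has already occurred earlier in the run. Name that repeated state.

State sequence: s0 -a-> s1 -a-> s2 -a-> s1 -b-> s1 -b-> s1 -a-> s2
First repeat at step 3: s1 was already visited.

The earliest repeat is at step j = 3: D is in s1, which it already visited at step i = 1.
Since D has 5 states, any run of length ≥ 5 visits 5+1 states, so by pigeonhole some state repeats within the first 5 steps — that repeat gives the pumpable loop.

s1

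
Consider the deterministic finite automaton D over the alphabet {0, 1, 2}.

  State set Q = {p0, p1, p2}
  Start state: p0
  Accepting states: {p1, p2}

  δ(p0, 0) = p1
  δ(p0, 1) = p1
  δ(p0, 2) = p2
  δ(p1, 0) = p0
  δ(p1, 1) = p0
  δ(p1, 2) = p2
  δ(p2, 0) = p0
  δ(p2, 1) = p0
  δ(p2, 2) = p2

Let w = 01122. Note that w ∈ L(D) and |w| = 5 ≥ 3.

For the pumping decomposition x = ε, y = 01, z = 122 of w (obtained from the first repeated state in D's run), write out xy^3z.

010101122

xy^3z = ε·01·01·01·122 = 010101122.
Reading y = 01 takes D from p0 back to p0, so after x·y·y·y the machine is still in p0, and z then leads to the accepting state p2. Hence 010101122 ∈ L(D).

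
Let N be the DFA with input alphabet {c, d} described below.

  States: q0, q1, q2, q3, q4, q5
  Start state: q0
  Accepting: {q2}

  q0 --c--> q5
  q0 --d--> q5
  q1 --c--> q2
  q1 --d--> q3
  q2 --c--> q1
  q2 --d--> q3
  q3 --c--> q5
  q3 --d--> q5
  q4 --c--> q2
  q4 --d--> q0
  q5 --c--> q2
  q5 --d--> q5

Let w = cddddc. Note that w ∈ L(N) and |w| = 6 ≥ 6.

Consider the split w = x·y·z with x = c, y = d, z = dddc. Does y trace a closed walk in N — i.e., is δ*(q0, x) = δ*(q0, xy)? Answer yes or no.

State sequence: q0 -c-> q5 -d-> q5

After x (step 1): q5. After xy (step 2): q5.
They match, so y = d drives N around a cycle from q5 back to itself; pumping y any number of times keeps N in q5 before reading z, and xyⁱz ∈ L(N) for every i ≥ 0.

yes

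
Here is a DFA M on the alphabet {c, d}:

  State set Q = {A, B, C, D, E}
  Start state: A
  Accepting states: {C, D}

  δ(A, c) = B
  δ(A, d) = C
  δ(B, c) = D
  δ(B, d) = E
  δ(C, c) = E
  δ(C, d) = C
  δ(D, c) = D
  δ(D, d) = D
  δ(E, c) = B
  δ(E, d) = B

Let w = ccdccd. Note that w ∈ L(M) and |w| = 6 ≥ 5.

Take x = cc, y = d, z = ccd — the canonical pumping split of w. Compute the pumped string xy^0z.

ccccd

xy⁰z = xz = cc·ccd = ccccd.
Reading y = d takes M from D back to D, so after x the machine is still in D, and z then leads to the accepting state D. Hence ccccd ∈ L(M).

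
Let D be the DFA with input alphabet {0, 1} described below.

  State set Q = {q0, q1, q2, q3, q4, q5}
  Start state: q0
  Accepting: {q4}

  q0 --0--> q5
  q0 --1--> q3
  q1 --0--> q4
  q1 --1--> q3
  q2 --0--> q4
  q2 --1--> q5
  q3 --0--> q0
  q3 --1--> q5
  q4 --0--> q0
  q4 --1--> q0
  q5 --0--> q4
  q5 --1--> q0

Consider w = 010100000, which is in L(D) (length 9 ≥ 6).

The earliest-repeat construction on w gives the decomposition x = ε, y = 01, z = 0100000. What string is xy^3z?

xy^3z = ε·01·01·01·0100000 = 0101010100000.
Reading y = 01 takes D from q0 back to q0, so after x·y·y·y the machine is still in q0, and z then leads to the accepting state q4. Hence 0101010100000 ∈ L(D).

0101010100000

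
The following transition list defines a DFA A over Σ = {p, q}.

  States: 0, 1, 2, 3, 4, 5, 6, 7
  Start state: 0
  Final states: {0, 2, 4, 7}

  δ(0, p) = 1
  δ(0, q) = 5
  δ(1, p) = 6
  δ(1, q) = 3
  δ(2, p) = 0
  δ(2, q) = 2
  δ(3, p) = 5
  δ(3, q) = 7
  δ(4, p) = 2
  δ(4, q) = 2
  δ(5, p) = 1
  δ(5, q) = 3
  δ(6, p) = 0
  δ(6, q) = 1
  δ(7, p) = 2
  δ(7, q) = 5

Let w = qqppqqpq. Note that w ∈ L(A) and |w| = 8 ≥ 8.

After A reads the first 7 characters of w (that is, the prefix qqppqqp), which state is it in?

Run of A on the first 7 characters of w = q q p p q q p:
  step 0: 0  (start)
  step 1: 5  (read q: 0→5)
  step 2: 3  (read q: 5→3)
  step 3: 5  (read p: 3→5)
  step 4: 1  (read p: 5→1)
  step 5: 3  (read q: 1→3)
  step 6: 7  (read q: 3→7)
  step 7: 2  (read p: 7→2)

After reading 7 characters, A is in state 2.

2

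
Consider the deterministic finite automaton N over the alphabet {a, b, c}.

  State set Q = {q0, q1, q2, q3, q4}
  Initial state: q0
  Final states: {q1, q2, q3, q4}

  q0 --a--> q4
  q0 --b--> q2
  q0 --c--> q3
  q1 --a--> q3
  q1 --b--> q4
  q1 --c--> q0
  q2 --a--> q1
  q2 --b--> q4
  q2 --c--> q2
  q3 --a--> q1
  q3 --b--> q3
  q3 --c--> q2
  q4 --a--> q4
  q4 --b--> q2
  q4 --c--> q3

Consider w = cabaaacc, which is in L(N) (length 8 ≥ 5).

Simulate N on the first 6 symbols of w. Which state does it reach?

State sequence: q0 -c-> q3 -a-> q1 -b-> q4 -a-> q4 -a-> q4 -a-> q4

After reading 6 characters, N is in state q4.

q4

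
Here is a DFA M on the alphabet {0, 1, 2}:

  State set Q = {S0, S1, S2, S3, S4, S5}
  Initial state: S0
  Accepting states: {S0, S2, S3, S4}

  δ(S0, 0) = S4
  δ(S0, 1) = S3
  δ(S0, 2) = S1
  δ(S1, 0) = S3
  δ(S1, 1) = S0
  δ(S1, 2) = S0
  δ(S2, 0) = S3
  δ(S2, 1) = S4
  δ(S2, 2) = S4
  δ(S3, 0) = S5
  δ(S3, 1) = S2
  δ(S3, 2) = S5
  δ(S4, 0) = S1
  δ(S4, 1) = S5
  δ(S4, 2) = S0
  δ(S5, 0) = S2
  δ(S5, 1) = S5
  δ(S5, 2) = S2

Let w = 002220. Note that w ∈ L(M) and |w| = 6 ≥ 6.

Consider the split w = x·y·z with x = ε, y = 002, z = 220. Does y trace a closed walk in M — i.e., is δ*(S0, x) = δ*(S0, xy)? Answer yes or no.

yes

State sequence: S0 -0-> S4 -0-> S1 -2-> S0

After x (step 0): S0. After xy (step 3): S0.
They match, so y = 002 drives M around a cycle from S0 back to itself; pumping y any number of times keeps M in S0 before reading z, and xyⁱz ∈ L(M) for every i ≥ 0.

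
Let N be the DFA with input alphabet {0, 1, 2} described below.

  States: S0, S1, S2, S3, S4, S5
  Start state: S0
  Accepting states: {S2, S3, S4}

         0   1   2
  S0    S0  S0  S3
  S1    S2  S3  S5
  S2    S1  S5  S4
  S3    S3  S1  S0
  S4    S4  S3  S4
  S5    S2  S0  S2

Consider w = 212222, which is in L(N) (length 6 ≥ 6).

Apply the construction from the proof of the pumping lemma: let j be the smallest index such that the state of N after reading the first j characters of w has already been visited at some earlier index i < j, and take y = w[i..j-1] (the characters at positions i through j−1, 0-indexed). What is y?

2

State sequence: S0 -2-> S3 -1-> S1 -2-> S5 -2-> S2 -2-> S4 -2-> S4
First repeat at step 6: S4 was already visited.

So i = 5, j = 6, giving x = w[0:5] = 21222, y = w[5:6] = 2, z = w[6:6] = ε.
Check: |xy| = 6 ≤ 6 and |y| = 1 ≥ 1. Reading y takes N from S4 back to S4, so every xyⁱz is accepted.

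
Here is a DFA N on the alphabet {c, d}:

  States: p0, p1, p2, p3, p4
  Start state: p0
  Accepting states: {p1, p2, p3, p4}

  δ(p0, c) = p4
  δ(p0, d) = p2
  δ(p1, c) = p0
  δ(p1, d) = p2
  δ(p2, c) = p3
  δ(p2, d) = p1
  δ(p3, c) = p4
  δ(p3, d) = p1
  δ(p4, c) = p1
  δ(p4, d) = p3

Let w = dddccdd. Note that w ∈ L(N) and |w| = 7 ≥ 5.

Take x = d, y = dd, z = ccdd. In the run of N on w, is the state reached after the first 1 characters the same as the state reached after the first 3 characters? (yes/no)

yes

Run of N on the first 3 characters of w = d d d:
  step 0: p0  (start)
  step 1: p2  (read d: p0→p2)
  step 2: p1  (read d: p2→p1)
  step 3: p2  (read d: p1→p2)

After x (step 1): p2. After xy (step 3): p2.
They match, so y = dd drives N around a cycle from p2 back to itself; pumping y any number of times keeps N in p2 before reading z, and xyⁱz ∈ L(N) for every i ≥ 0.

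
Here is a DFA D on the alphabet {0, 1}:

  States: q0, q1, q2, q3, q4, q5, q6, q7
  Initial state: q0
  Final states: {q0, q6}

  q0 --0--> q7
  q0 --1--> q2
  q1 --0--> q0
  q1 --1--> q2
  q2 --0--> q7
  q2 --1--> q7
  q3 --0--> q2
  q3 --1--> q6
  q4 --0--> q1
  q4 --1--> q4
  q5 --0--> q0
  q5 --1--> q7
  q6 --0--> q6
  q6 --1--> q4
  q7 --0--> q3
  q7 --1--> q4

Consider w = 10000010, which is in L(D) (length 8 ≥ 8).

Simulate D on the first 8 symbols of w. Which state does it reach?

Run of D on the first 8 characters of w = 1 0 0 0 0 0 1 0:
  step 0: q0  (start)
  step 1: q2  (read 1: q0→q2)
  step 2: q7  (read 0: q2→q7)
  step 3: q3  (read 0: q7→q3)
  step 4: q2  (read 0: q3→q2)
  step 5: q7  (read 0: q2→q7)
  step 6: q3  (read 0: q7→q3)
  step 7: q6  (read 1: q3→q6)
  step 8: q6  (read 0: q6→q6)

After reading 8 characters, D is in state q6.

q6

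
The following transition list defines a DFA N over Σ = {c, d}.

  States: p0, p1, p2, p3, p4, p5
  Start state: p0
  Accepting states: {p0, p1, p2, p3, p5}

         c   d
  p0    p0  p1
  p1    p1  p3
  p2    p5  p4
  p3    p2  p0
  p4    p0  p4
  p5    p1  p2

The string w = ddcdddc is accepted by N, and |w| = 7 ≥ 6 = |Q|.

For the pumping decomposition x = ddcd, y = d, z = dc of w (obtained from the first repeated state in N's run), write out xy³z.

ddcdddddc

xy^3z = ddcd·d·d·d·dc = ddcdddddc.
Reading y = d takes N from p4 back to p4, so after x·y·y·y the machine is still in p4, and z then leads to the accepting state p0. Hence ddcdddddc ∈ L(N).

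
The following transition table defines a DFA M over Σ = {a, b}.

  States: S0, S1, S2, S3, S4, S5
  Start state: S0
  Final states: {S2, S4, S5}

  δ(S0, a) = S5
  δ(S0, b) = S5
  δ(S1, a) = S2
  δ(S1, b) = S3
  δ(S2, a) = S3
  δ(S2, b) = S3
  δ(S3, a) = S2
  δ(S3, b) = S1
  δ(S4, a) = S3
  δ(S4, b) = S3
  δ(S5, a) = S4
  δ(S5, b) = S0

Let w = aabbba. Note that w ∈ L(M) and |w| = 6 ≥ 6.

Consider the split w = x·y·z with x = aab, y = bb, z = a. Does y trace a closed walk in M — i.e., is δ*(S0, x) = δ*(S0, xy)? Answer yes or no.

yes

Run of M on the first 5 characters of w = a a b b b:
  step 0: S0  (start)
  step 1: S5  (read a: S0→S5)
  step 2: S4  (read a: S5→S4)
  step 3: S3  (read b: S4→S3)
  step 4: S1  (read b: S3→S1)
  step 5: S3  (read b: S1→S3)

After x (step 3): S3. After xy (step 5): S3.
They match, so y = bb drives M around a cycle from S3 back to itself; pumping y any number of times keeps M in S3 before reading z, and xyⁱz ∈ L(M) for every i ≥ 0.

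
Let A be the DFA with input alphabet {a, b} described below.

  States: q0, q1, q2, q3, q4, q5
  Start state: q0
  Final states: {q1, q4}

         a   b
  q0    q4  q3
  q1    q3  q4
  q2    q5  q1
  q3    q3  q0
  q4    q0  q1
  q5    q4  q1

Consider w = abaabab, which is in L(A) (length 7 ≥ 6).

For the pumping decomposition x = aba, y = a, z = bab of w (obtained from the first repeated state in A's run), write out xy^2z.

abaaabab

xy^2z = aba·a·a·bab = abaaabab.
Reading y = a takes A from q3 back to q3, so after x·y·y the machine is still in q3, and z then leads to the accepting state q1. Hence abaaabab ∈ L(A).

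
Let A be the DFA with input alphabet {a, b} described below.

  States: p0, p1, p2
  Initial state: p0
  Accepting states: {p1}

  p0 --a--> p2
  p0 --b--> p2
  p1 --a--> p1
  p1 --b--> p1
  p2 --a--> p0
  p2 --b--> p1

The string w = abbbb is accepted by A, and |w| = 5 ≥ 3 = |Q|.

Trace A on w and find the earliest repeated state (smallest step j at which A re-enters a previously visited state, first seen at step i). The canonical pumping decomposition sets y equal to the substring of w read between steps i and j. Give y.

State sequence: p0 -a-> p2 -b-> p1 -b-> p1 -b-> p1 -b-> p1
First repeat at step 3: p1 was already visited.

So i = 2, j = 3, giving x = w[0:2] = ab, y = w[2:3] = b, z = w[3:5] = bb.
Check: |xy| = 3 ≤ 3 and |y| = 1 ≥ 1. Reading y takes A from p1 back to p1, so every xyⁱz is accepted.

b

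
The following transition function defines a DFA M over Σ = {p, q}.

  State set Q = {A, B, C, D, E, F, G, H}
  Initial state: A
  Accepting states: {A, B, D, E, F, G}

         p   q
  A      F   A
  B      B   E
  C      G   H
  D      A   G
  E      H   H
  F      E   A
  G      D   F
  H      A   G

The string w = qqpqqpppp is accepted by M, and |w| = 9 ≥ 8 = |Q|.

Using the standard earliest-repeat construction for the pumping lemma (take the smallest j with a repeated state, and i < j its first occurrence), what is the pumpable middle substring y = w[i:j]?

q

State sequence: A -q-> A -q-> A -p-> F -q-> A -q-> A -p-> F -p-> E -p-> H -p-> A
First repeat at step 1: A was already visited.

So i = 0, j = 1, giving x = w[0:0] = ε, y = w[0:1] = q, z = w[1:9] = qpqqpppp.
Check: |xy| = 1 ≤ 8 and |y| = 1 ≥ 1. Reading y takes M from A back to A, so every xyⁱz is accepted.
With |Q| = 8, pigeonhole forces a state repeat no later than step 8; the substring read between the first and second visits to that state can be pumped.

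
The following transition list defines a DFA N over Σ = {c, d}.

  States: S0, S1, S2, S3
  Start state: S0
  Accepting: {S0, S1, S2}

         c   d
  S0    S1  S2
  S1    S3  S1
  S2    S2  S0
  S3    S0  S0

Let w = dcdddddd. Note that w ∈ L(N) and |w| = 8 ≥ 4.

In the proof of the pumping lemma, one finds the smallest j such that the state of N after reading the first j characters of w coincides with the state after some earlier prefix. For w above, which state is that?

S2

Run of N on w = d c d d d d d d:
  step 0: S0  (start)
  step 1: S2  (read d: S0→S2)
  step 2: S2  (read c: S2→S2)   ← first repeat (S2 seen earlier)
  step 3: S0  (read d: S2→S0)
  step 4: S2  (read d: S0→S2)
  step 5: S0  (read d: S2→S0)
  step 6: S2  (read d: S0→S2)
  step 7: S0  (read d: S2→S0)
  step 8: S2  (read d: S0→S2)

The earliest repeat is at step j = 2: N is in S2, which it already visited at step i = 1.
The DFA has 4 states, so the proof of the pumping lemma guarantees a repeated state among the first 4+1 visited; the segment between the two visits is the pumpable y.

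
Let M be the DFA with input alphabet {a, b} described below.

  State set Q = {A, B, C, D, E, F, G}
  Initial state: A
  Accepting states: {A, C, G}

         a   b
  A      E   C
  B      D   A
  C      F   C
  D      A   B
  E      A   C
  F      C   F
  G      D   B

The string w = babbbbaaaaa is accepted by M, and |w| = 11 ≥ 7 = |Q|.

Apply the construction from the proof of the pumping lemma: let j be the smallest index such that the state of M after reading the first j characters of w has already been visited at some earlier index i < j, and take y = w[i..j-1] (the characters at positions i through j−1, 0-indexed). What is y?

b

State sequence: A -b-> C -a-> F -b-> F -b-> F -b-> F -b-> F -a-> C -a-> F -a-> C -a-> F -a-> C
First repeat at step 3: F was already visited.

So i = 2, j = 3, giving x = w[0:2] = ba, y = w[2:3] = b, z = w[3:11] = bbbaaaaa.
Check: |xy| = 3 ≤ 7 and |y| = 1 ≥ 1. Reading y takes M from F back to F, so every xyⁱz is accepted.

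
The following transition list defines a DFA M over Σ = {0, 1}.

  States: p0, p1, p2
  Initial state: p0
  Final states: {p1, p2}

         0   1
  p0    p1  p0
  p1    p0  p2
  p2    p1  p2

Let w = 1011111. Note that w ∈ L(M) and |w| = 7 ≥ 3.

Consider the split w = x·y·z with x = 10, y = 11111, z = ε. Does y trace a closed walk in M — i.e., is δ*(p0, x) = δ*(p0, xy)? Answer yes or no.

no

State sequence: p0 -1-> p0 -0-> p1 -1-> p2 -1-> p2 -1-> p2 -1-> p2 -1-> p2

After x (step 2): p1. After xy (step 7): p2.
They differ (p1 ≠ p2), so y is not a cycle from the state after x; this split is not the one the pumping-lemma construction produces, and pumping y need not keep the string in L(M).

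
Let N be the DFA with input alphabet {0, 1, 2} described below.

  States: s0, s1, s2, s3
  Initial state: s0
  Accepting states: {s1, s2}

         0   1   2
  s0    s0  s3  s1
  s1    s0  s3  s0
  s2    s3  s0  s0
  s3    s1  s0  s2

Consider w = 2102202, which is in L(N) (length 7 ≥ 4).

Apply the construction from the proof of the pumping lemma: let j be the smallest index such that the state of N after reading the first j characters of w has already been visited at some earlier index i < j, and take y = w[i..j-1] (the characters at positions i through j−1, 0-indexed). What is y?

Run of N on w = 2 1 0 2 2 0 2:
  step 0: s0  (start)
  step 1: s1  (read 2: s0→s1)
  step 2: s3  (read 1: s1→s3)
  step 3: s1  (read 0: s3→s1)   ← first repeat (s1 seen earlier)
  step 4: s0  (read 2: s1→s0)
  step 5: s1  (read 2: s0→s1)
  step 6: s0  (read 0: s1→s0)
  step 7: s1  (read 2: s0→s1)

So i = 1, j = 3, giving x = w[0:1] = 2, y = w[1:3] = 10, z = w[3:7] = 2202.
Check: |xy| = 3 ≤ 4 and |y| = 2 ≥ 1. Reading y takes N from s1 back to s1, so every xyⁱz is accepted.

10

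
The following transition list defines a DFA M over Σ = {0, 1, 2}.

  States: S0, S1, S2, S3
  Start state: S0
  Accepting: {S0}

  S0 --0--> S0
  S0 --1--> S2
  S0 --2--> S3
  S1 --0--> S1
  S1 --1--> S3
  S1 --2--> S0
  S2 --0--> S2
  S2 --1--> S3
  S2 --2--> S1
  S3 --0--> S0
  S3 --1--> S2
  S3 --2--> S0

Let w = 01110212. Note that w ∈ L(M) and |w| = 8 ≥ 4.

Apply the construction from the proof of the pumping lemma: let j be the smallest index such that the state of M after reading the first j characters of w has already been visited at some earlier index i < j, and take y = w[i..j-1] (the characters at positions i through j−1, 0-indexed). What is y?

State sequence: S0 -0-> S0 -1-> S2 -1-> S3 -1-> S2 -0-> S2 -2-> S1 -1-> S3 -2-> S0
First repeat at step 1: S0 was already visited.

So i = 0, j = 1, giving x = w[0:0] = ε, y = w[0:1] = 0, z = w[1:8] = 1110212.
Check: |xy| = 1 ≤ 4 and |y| = 1 ≥ 1. Reading y takes M from S0 back to S0, so every xyⁱz is accepted.

0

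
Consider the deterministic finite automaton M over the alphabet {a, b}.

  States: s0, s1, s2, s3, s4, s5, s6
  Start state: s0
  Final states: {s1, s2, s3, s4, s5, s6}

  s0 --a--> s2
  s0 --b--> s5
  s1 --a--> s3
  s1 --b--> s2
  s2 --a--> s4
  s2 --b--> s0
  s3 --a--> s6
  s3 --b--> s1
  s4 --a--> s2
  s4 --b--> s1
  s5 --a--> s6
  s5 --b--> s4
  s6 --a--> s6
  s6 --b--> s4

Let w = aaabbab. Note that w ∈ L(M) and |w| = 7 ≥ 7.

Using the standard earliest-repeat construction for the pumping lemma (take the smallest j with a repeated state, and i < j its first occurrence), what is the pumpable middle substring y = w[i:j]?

aa

State sequence: s0 -a-> s2 -a-> s4 -a-> s2 -b-> s0 -b-> s5 -a-> s6 -b-> s4
First repeat at step 3: s2 was already visited.

So i = 1, j = 3, giving x = w[0:1] = a, y = w[1:3] = aa, z = w[3:7] = bbab.
Check: |xy| = 3 ≤ 7 and |y| = 2 ≥ 1. Reading y takes M from s2 back to s2, so every xyⁱz is accepted.
Pumping length from the standard proof: p = 7 (the number of states). The repeated state found above gives |xy| = j ≤ 7 and |y| = j − i ≥ 1.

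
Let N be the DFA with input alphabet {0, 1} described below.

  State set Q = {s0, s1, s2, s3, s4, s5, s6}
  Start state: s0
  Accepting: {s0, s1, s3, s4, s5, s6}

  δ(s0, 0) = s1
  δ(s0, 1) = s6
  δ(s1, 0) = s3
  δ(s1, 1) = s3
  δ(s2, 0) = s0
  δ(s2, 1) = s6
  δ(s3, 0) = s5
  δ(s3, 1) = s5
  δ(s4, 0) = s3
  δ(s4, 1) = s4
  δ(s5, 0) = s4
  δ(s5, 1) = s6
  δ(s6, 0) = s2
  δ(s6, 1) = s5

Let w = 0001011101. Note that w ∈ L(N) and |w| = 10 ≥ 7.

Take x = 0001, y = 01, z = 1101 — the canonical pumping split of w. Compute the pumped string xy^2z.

xy^2z = 0001·01·01·1101 = 000101011101.
Reading y = 01 takes N from s6 back to s6, so after x·y·y the machine is still in s6, and z then leads to the accepting state s6. Hence 000101011101 ∈ L(N).

000101011101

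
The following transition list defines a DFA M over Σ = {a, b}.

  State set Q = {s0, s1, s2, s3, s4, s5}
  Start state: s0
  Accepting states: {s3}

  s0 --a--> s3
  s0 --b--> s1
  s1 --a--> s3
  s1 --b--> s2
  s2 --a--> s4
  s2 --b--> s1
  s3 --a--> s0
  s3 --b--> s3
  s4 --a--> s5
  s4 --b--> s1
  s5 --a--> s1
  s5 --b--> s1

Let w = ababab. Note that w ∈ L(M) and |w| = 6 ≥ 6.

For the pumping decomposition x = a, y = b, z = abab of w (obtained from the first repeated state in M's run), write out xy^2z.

xy^2z = a·b·b·abab = abbabab.
Reading y = b takes M from s3 back to s3, so after x·y·y the machine is still in s3, and z then leads to the accepting state s3. Hence abbabab ∈ L(M).

abbabab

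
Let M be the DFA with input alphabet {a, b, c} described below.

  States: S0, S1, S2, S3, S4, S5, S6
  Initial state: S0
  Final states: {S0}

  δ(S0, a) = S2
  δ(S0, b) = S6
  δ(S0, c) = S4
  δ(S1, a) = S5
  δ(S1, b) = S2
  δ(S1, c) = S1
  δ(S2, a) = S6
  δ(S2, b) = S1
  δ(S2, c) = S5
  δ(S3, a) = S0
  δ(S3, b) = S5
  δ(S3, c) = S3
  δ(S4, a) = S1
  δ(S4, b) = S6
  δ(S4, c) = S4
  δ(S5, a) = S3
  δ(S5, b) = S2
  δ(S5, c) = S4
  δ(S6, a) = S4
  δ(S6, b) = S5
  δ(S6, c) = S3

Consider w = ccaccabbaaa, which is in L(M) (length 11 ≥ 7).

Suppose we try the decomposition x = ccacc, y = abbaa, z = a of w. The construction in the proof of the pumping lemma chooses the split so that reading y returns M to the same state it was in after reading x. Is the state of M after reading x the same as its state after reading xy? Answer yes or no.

Run of M on the first 10 characters of w = c c a c c a b b a a:
  step 0: S0  (start)
  step 1: S4  (read c: S0→S4)
  step 2: S4  (read c: S4→S4)
  step 3: S1  (read a: S4→S1)
  step 4: S1  (read c: S1→S1)
  step 5: S1  (read c: S1→S1)
  step 6: S5  (read a: S1→S5)
  step 7: S2  (read b: S5→S2)
  step 8: S1  (read b: S2→S1)
  step 9: S5  (read a: S1→S5)
  step 10: S3  (read a: S5→S3)

After x (step 5): S1. After xy (step 10): S3.
They differ (S1 ≠ S3), so y is not a cycle from the state after x; this split is not the one the pumping-lemma construction produces, and pumping y need not keep the string in L(M).

no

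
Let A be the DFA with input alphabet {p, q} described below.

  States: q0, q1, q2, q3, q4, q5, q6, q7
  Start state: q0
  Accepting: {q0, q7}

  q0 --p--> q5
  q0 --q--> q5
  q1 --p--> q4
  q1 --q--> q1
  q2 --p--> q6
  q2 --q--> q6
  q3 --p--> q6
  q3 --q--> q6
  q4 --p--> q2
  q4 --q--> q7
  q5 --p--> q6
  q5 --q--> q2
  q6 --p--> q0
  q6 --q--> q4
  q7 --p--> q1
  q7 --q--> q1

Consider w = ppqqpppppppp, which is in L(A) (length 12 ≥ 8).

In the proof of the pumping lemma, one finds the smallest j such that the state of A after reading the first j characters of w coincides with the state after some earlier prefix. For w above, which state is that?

q4

State sequence: q0 -p-> q5 -p-> q6 -q-> q4 -q-> q7 -p-> q1 -p-> q4 -p-> q2 -p-> q6 -p-> q0 -p-> q5 -p-> q6 -p-> q0
First repeat at step 6: q4 was already visited.

The earliest repeat is at step j = 6: A is in q4, which it already visited at step i = 3.
With |Q| = 8, pigeonhole forces a state repeat no later than step 8; the substring read between the first and second visits to that state can be pumped.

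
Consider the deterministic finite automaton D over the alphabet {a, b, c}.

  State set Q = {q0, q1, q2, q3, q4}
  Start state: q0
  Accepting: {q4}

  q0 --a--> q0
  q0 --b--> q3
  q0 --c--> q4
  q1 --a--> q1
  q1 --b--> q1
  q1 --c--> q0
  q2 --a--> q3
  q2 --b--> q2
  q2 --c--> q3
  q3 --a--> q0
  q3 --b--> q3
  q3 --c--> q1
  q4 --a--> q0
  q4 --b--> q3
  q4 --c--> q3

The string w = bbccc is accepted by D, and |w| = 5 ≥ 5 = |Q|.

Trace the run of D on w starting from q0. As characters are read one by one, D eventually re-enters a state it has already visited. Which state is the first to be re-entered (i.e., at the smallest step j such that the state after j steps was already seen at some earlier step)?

State sequence: q0 -b-> q3 -b-> q3 -c-> q1 -c-> q0 -c-> q4
First repeat at step 2: q3 was already visited.

The earliest repeat is at step j = 2: D is in q3, which it already visited at step i = 1.
With |Q| = 5, pigeonhole forces a state repeat no later than step 5; the substring read between the first and second visits to that state can be pumped.

q3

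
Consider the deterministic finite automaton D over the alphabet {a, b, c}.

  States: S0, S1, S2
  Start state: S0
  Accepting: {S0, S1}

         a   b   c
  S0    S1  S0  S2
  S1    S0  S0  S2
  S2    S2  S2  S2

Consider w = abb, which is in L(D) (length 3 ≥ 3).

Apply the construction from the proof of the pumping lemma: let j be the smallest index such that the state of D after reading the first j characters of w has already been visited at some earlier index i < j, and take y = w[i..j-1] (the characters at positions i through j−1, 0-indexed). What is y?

ab

Run of D on w = a b b:
  step 0: S0  (start)
  step 1: S1  (read a: S0→S1)
  step 2: S0  (read b: S1→S0)   ← first repeat (S0 seen earlier)
  step 3: S0  (read b: S0→S0)

So i = 0, j = 2, giving x = w[0:0] = ε, y = w[0:2] = ab, z = w[2:3] = b.
Check: |xy| = 2 ≤ 3 and |y| = 2 ≥ 1. Reading y takes D from S0 back to S0, so every xyⁱz is accepted.
The DFA has 3 states, so the proof of the pumping lemma guarantees a repeated state among the first 3+1 visited; the segment between the two visits is the pumpable y.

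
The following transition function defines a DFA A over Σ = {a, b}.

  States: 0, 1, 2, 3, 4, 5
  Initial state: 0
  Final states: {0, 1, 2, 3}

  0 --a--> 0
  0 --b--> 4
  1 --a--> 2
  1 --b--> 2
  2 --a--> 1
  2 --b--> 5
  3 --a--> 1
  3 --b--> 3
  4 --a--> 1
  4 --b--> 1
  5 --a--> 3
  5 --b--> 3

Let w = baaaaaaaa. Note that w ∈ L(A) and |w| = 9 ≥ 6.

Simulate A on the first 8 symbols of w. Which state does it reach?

Run of A on the first 8 characters of w = b a a a a a a a:
  step 0: 0  (start)
  step 1: 4  (read b: 0→4)
  step 2: 1  (read a: 4→1)
  step 3: 2  (read a: 1→2)
  step 4: 1  (read a: 2→1)
  step 5: 2  (read a: 1→2)
  step 6: 1  (read a: 2→1)
  step 7: 2  (read a: 1→2)
  step 8: 1  (read a: 2→1)

After reading 8 characters, A is in state 1.

1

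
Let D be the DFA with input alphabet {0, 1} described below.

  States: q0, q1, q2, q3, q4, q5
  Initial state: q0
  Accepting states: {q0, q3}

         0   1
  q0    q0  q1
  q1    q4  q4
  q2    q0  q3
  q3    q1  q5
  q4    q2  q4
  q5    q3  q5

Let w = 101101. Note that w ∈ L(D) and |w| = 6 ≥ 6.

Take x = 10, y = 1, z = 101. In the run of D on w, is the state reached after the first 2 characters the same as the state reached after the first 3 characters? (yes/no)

yes

State sequence: q0 -1-> q1 -0-> q4 -1-> q4

After x (step 2): q4. After xy (step 3): q4.
They match, so y = 1 drives D around a cycle from q4 back to itself; pumping y any number of times keeps D in q4 before reading z, and xyⁱz ∈ L(D) for every i ≥ 0.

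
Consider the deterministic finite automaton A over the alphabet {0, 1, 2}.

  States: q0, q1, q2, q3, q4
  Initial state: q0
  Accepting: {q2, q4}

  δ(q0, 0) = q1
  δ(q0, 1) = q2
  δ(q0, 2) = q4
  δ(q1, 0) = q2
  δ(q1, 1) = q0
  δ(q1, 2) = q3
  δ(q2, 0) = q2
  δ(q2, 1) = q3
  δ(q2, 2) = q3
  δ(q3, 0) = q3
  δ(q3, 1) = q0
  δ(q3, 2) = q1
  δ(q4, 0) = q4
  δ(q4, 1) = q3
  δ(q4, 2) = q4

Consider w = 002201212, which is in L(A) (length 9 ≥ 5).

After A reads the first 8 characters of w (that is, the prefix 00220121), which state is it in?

q0

State sequence: q0 -0-> q1 -0-> q2 -2-> q3 -2-> q1 -0-> q2 -1-> q3 -2-> q1 -1-> q0

After reading 8 characters, A is in state q0.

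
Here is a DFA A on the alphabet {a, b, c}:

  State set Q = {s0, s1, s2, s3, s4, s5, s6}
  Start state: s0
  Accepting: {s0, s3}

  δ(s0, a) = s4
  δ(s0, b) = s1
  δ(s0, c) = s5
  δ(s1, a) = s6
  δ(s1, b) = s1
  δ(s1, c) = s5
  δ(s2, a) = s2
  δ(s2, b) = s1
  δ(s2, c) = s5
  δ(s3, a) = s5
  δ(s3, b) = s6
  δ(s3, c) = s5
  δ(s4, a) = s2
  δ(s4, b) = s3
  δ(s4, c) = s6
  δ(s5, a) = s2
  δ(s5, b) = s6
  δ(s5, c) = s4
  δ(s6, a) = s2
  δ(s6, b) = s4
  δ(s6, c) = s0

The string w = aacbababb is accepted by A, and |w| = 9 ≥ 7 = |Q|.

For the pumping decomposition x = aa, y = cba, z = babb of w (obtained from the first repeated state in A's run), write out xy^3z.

xy^3z = aa·cba·cba·cba·babb = aacbacbacbababb.
Reading y = cba takes A from s2 back to s2, so after x·y·y·y the machine is still in s2, and z then leads to the accepting state s3. Hence aacbacbacbababb ∈ L(A).

aacbacbacbababb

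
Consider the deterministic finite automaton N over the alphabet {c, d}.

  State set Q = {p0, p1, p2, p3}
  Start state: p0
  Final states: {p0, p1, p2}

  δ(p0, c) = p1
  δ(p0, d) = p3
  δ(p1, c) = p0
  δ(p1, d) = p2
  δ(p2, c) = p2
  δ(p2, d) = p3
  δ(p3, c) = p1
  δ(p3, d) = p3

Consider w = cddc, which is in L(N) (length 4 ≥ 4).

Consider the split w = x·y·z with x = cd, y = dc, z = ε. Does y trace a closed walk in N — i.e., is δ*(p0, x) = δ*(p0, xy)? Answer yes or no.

no

State sequence: p0 -c-> p1 -d-> p2 -d-> p3 -c-> p1

After x (step 2): p2. After xy (step 4): p1.
They differ (p2 ≠ p1), so y is not a cycle from the state after x; this split is not the one the pumping-lemma construction produces, and pumping y need not keep the string in L(N).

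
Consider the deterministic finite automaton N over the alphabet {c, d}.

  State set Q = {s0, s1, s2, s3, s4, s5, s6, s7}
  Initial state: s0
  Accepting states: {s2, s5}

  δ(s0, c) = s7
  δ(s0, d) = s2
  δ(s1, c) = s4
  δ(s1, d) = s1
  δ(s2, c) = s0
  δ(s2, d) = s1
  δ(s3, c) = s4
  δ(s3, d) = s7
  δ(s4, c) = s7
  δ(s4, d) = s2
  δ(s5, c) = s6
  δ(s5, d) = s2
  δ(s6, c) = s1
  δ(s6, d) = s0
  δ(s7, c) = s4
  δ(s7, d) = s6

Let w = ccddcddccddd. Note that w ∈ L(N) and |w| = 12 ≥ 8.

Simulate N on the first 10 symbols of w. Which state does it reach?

Run of N on the first 10 characters of w = c c d d c d d c c d:
  step 0: s0  (start)
  step 1: s7  (read c: s0→s7)
  step 2: s4  (read c: s7→s4)
  step 3: s2  (read d: s4→s2)
  step 4: s1  (read d: s2→s1)
  step 5: s4  (read c: s1→s4)
  step 6: s2  (read d: s4→s2)
  step 7: s1  (read d: s2→s1)
  step 8: s4  (read c: s1→s4)
  step 9: s7  (read c: s4→s7)
  step 10: s6  (read d: s7→s6)

After reading 10 characters, N is in state s6.

s6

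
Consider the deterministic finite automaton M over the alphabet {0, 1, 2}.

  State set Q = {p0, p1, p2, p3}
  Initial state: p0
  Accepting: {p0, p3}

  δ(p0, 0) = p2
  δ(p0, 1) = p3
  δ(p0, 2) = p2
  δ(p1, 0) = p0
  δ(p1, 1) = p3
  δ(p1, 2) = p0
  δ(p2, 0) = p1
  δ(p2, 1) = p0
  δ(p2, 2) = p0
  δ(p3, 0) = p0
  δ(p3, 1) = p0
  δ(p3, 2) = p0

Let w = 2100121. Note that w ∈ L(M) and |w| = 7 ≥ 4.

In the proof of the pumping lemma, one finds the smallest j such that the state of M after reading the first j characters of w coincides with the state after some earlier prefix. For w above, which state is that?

p0

State sequence: p0 -2-> p2 -1-> p0 -0-> p2 -0-> p1 -1-> p3 -2-> p0 -1-> p3
First repeat at step 2: p0 was already visited.

The earliest repeat is at step j = 2: M is in p0, which it already visited at step i = 0.
The DFA has 4 states, so the proof of the pumping lemma guarantees a repeated state among the first 4+1 visited; the segment between the two visits is the pumpable y.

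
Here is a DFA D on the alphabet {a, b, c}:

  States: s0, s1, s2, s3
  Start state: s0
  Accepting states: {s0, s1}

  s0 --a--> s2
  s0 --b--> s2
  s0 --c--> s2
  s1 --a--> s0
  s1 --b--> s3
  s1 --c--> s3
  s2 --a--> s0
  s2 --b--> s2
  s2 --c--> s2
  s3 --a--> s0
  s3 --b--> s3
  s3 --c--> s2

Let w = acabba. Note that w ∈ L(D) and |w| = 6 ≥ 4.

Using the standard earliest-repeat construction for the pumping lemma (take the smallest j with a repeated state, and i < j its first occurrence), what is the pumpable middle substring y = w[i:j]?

c

State sequence: s0 -a-> s2 -c-> s2 -a-> s0 -b-> s2 -b-> s2 -a-> s0
First repeat at step 2: s2 was already visited.

So i = 1, j = 2, giving x = w[0:1] = a, y = w[1:2] = c, z = w[2:6] = abba.
Check: |xy| = 2 ≤ 4 and |y| = 1 ≥ 1. Reading y takes D from s2 back to s2, so every xyⁱz is accepted.
Pumping length from the standard proof: p = 4 (the number of states). The repeated state found above gives |xy| = j ≤ 4 and |y| = j − i ≥ 1.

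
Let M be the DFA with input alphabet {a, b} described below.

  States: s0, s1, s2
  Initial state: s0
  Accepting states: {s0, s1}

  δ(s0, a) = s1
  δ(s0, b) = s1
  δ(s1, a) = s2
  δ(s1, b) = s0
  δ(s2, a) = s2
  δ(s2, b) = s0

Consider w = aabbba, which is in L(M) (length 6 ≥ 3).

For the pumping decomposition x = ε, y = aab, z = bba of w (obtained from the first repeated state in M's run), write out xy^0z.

xy⁰z = xz = ε·bba = bba.
Reading y = aab takes M from s0 back to s0, so after x the machine is still in s0, and z then leads to the accepting state s1. Hence bba ∈ L(M).

bba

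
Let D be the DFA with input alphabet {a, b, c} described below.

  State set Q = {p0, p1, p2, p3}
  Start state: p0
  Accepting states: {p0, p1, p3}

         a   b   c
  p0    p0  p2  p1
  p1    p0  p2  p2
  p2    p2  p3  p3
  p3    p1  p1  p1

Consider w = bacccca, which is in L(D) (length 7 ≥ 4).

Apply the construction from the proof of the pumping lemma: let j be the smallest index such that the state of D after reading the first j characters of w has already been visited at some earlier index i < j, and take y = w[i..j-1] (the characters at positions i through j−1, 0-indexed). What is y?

State sequence: p0 -b-> p2 -a-> p2 -c-> p3 -c-> p1 -c-> p2 -c-> p3 -a-> p1
First repeat at step 2: p2 was already visited.

So i = 1, j = 2, giving x = w[0:1] = b, y = w[1:2] = a, z = w[2:7] = cccca.
Check: |xy| = 2 ≤ 4 and |y| = 1 ≥ 1. Reading y takes D from p2 back to p2, so every xyⁱz is accepted.
With |Q| = 4, pigeonhole forces a state repeat no later than step 4; the substring read between the first and second visits to that state can be pumped.

a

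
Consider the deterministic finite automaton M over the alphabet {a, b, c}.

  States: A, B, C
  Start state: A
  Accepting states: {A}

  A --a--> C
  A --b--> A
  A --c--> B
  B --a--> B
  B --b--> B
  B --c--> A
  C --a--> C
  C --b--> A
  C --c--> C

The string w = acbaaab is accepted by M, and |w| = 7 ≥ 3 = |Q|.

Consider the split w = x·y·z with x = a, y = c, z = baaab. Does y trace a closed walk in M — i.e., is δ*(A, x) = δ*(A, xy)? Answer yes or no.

State sequence: A -a-> C -c-> C

After x (step 1): C. After xy (step 2): C.
They match, so y = c drives M around a cycle from C back to itself; pumping y any number of times keeps M in C before reading z, and xyⁱz ∈ L(M) for every i ≥ 0.

yes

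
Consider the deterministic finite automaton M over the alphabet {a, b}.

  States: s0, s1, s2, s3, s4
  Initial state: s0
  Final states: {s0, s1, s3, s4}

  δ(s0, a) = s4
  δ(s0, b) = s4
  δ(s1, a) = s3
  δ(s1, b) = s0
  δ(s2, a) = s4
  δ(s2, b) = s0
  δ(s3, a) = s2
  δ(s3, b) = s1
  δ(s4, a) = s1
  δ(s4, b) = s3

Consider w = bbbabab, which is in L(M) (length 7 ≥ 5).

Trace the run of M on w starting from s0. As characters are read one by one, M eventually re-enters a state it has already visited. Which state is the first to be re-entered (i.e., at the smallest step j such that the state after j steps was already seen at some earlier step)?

Run of M on w = b b b a b a b:
  step 0: s0  (start)
  step 1: s4  (read b: s0→s4)
  step 2: s3  (read b: s4→s3)
  step 3: s1  (read b: s3→s1)
  step 4: s3  (read a: s1→s3)   ← first repeat (s3 seen earlier)
  step 5: s1  (read b: s3→s1)
  step 6: s3  (read a: s1→s3)
  step 7: s1  (read b: s3→s1)

The earliest repeat is at step j = 4: M is in s3, which it already visited at step i = 2.
Since M has 5 states, any run of length ≥ 5 visits 5+1 states, so by pigeonhole some state repeats within the first 5 steps — that repeat gives the pumpable loop.

s3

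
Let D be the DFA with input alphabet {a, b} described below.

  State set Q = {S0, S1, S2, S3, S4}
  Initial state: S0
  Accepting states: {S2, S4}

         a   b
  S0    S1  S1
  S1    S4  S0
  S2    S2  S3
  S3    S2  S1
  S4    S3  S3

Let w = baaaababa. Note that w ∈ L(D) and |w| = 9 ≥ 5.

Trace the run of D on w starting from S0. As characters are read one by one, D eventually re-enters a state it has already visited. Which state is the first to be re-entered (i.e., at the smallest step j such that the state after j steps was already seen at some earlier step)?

S2

State sequence: S0 -b-> S1 -a-> S4 -a-> S3 -a-> S2 -a-> S2 -b-> S3 -a-> S2 -b-> S3 -a-> S2
First repeat at step 5: S2 was already visited.

The earliest repeat is at step j = 5: D is in S2, which it already visited at step i = 4.
Since D has 5 states, any run of length ≥ 5 visits 5+1 states, so by pigeonhole some state repeats within the first 5 steps — that repeat gives the pumpable loop.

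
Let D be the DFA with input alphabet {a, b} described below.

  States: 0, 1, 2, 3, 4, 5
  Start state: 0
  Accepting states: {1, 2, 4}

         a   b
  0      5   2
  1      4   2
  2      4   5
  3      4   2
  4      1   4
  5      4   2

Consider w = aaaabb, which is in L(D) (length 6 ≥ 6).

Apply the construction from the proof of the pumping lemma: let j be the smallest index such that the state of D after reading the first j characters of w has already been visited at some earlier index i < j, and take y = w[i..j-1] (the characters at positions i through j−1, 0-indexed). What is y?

State sequence: 0 -a-> 5 -a-> 4 -a-> 1 -a-> 4 -b-> 4 -b-> 4
First repeat at step 4: 4 was already visited.

So i = 2, j = 4, giving x = w[0:2] = aa, y = w[2:4] = aa, z = w[4:6] = bb.
Check: |xy| = 4 ≤ 6 and |y| = 2 ≥ 1. Reading y takes D from 4 back to 4, so every xyⁱz is accepted.
Since D has 6 states, any run of length ≥ 6 visits 6+1 states, so by pigeonhole some state repeats within the first 6 steps — that repeat gives the pumpable loop.

aa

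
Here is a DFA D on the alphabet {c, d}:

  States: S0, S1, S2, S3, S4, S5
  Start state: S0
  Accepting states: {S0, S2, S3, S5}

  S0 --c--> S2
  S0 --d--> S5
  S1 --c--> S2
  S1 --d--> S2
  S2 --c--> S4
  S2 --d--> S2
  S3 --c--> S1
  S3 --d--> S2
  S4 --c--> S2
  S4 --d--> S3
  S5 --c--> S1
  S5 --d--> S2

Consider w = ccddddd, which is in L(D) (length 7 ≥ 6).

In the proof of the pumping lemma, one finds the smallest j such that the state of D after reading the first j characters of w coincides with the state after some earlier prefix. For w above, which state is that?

Run of D on w = c c d d d d d:
  step 0: S0  (start)
  step 1: S2  (read c: S0→S2)
  step 2: S4  (read c: S2→S4)
  step 3: S3  (read d: S4→S3)
  step 4: S2  (read d: S3→S2)   ← first repeat (S2 seen earlier)
  step 5: S2  (read d: S2→S2)
  step 6: S2  (read d: S2→S2)
  step 7: S2  (read d: S2→S2)

The earliest repeat is at step j = 4: D is in S2, which it already visited at step i = 1.

S2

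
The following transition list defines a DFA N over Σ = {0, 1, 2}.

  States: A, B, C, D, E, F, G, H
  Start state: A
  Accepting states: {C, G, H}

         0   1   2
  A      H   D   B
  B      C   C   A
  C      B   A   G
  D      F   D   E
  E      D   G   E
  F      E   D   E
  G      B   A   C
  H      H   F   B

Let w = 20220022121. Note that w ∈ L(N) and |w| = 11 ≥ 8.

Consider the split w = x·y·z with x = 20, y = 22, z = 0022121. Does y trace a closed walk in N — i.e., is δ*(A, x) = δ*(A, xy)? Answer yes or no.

yes

State sequence: A -2-> B -0-> C -2-> G -2-> C

After x (step 2): C. After xy (step 4): C.
They match, so y = 22 drives N around a cycle from C back to itself; pumping y any number of times keeps N in C before reading z, and xyⁱz ∈ L(N) for every i ≥ 0.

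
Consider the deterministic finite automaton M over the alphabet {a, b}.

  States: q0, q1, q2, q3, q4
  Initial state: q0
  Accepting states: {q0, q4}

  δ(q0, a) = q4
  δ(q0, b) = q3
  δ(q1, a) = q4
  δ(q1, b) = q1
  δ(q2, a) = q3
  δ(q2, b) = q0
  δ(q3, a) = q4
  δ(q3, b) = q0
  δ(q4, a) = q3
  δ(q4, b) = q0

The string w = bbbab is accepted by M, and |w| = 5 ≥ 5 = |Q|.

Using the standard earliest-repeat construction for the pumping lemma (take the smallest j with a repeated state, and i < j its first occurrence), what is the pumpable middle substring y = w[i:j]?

Run of M on w = b b b a b:
  step 0: q0  (start)
  step 1: q3  (read b: q0→q3)
  step 2: q0  (read b: q3→q0)   ← first repeat (q0 seen earlier)
  step 3: q3  (read b: q0→q3)
  step 4: q4  (read a: q3→q4)
  step 5: q0  (read b: q4→q0)

So i = 0, j = 2, giving x = w[0:0] = ε, y = w[0:2] = bb, z = w[2:5] = bab.
Check: |xy| = 2 ≤ 5 and |y| = 2 ≥ 1. Reading y takes M from q0 back to q0, so every xyⁱz is accepted.
Pumping length from the standard proof: p = 5 (the number of states). The repeated state found above gives |xy| = j ≤ 5 and |y| = j − i ≥ 1.

bb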